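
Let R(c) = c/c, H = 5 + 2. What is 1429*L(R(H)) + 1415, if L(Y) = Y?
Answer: 2844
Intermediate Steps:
H = 7
R(c) = 1
1429*L(R(H)) + 1415 = 1429*1 + 1415 = 1429 + 1415 = 2844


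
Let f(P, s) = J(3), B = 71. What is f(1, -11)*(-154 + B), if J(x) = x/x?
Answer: -83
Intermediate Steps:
J(x) = 1
f(P, s) = 1
f(1, -11)*(-154 + B) = 1*(-154 + 71) = 1*(-83) = -83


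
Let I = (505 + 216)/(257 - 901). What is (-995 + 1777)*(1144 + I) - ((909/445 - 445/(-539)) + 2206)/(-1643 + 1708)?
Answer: 27866547526163/31181150 ≈ 8.9370e+5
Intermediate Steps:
I = -103/92 (I = 721/(-644) = 721*(-1/644) = -103/92 ≈ -1.1196)
(-995 + 1777)*(1144 + I) - ((909/445 - 445/(-539)) + 2206)/(-1643 + 1708) = (-995 + 1777)*(1144 - 103/92) - ((909/445 - 445/(-539)) + 2206)/(-1643 + 1708) = 782*(105145/92) - ((909*(1/445) - 445*(-1/539)) + 2206)/65 = 1787465/2 - ((909/445 + 445/539) + 2206)/65 = 1787465/2 - (687976/239855 + 2206)/65 = 1787465/2 - 529808106/(239855*65) = 1787465/2 - 1*529808106/15590575 = 1787465/2 - 529808106/15590575 = 27866547526163/31181150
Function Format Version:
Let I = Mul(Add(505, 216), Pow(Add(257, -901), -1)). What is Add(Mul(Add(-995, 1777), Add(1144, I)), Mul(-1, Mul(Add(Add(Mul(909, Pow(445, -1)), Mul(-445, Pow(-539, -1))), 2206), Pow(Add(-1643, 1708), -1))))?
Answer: Rational(27866547526163, 31181150) ≈ 8.9370e+5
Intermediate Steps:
I = Rational(-103, 92) (I = Mul(721, Pow(-644, -1)) = Mul(721, Rational(-1, 644)) = Rational(-103, 92) ≈ -1.1196)
Add(Mul(Add(-995, 1777), Add(1144, I)), Mul(-1, Mul(Add(Add(Mul(909, Pow(445, -1)), Mul(-445, Pow(-539, -1))), 2206), Pow(Add(-1643, 1708), -1)))) = Add(Mul(Add(-995, 1777), Add(1144, Rational(-103, 92))), Mul(-1, Mul(Add(Add(Mul(909, Pow(445, -1)), Mul(-445, Pow(-539, -1))), 2206), Pow(Add(-1643, 1708), -1)))) = Add(Mul(782, Rational(105145, 92)), Mul(-1, Mul(Add(Add(Mul(909, Rational(1, 445)), Mul(-445, Rational(-1, 539))), 2206), Pow(65, -1)))) = Add(Rational(1787465, 2), Mul(-1, Mul(Add(Add(Rational(909, 445), Rational(445, 539)), 2206), Rational(1, 65)))) = Add(Rational(1787465, 2), Mul(-1, Mul(Add(Rational(687976, 239855), 2206), Rational(1, 65)))) = Add(Rational(1787465, 2), Mul(-1, Mul(Rational(529808106, 239855), Rational(1, 65)))) = Add(Rational(1787465, 2), Mul(-1, Rational(529808106, 15590575))) = Add(Rational(1787465, 2), Rational(-529808106, 15590575)) = Rational(27866547526163, 31181150)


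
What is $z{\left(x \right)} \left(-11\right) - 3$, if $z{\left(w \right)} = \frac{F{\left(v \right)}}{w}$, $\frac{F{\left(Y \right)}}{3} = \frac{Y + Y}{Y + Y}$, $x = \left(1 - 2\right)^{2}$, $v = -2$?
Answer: $-36$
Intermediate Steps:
$x = 1$ ($x = \left(-1\right)^{2} = 1$)
$F{\left(Y \right)} = 3$ ($F{\left(Y \right)} = 3 \frac{Y + Y}{Y + Y} = 3 \frac{2 Y}{2 Y} = 3 \cdot 2 Y \frac{1}{2 Y} = 3 \cdot 1 = 3$)
$z{\left(w \right)} = \frac{3}{w}$
$z{\left(x \right)} \left(-11\right) - 3 = \frac{3}{1} \left(-11\right) - 3 = 3 \cdot 1 \left(-11\right) - 3 = 3 \left(-11\right) - 3 = -33 - 3 = -36$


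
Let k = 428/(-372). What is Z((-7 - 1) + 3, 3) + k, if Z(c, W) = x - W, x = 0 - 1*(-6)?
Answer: 172/93 ≈ 1.8495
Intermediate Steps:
x = 6 (x = 0 + 6 = 6)
k = -107/93 (k = 428*(-1/372) = -107/93 ≈ -1.1505)
Z(c, W) = 6 - W
Z((-7 - 1) + 3, 3) + k = (6 - 1*3) - 107/93 = (6 - 3) - 107/93 = 3 - 107/93 = 172/93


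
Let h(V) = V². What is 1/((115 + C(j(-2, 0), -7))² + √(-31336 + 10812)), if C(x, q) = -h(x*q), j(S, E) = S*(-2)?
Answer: 447561/200310869245 - 2*I*√5131/200310869245 ≈ 2.2343e-6 - 7.152e-10*I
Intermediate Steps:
j(S, E) = -2*S
C(x, q) = -q²*x² (C(x, q) = -(x*q)² = -(q*x)² = -q²*x²)
1/((115 + C(j(-2, 0), -7))² + √(-31336 + 10812)) = 1/((115 - 1*(-7)²*(-2*(-2))²)² + √(-31336 + 10812)) = 1/((115 - 1*49*4²)² + √(-20524)) = 1/((115 - 1*49*16)² + 2*I*√5131) = 1/((115 - 784)² + 2*I*√5131) = 1/((-669)² + 2*I*√5131) = 1/(447561 + 2*I*√5131)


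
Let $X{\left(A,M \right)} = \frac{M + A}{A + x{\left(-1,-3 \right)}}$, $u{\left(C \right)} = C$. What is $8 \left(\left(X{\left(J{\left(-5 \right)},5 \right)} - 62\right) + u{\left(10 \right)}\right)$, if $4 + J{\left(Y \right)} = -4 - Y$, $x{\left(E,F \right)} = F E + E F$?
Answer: $- \frac{1232}{3} \approx -410.67$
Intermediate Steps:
$x{\left(E,F \right)} = 2 E F$ ($x{\left(E,F \right)} = E F + E F = 2 E F$)
$J{\left(Y \right)} = -8 - Y$ ($J{\left(Y \right)} = -4 - \left(4 + Y\right) = -8 - Y$)
$X{\left(A,M \right)} = \frac{A + M}{6 + A}$ ($X{\left(A,M \right)} = \frac{M + A}{A + 2 \left(-1\right) \left(-3\right)} = \frac{A + M}{A + 6} = \frac{A + M}{6 + A}$)
$8 \left(\left(X{\left(J{\left(-5 \right)},5 \right)} - 62\right) + u{\left(10 \right)}\right) = 8 \left(\left(\frac{\left(-8 - -5\right) + 5}{6 - 3} - 62\right) + 10\right) = 8 \left(\left(\frac{\left(-8 + 5\right) + 5}{6 + \left(-8 + 5\right)} - 62\right) + 10\right) = 8 \left(\left(\frac{-3 + 5}{6 - 3} - 62\right) + 10\right) = 8 \left(\left(\frac{1}{3} \cdot 2 - 62\right) + 10\right) = 8 \left(\left(\frac{2}{3} - 62\right) + 10\right) = 8 \left(- \frac{184}{3} + 10\right) = 8 \left(- \frac{154}{3}\right) = - \frac{1232}{3}$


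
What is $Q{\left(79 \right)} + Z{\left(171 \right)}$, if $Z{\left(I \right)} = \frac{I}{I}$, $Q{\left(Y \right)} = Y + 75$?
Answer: $155$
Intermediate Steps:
$Q{\left(Y \right)} = 75 + Y$
$Z{\left(I \right)} = 1$
$Q{\left(79 \right)} + Z{\left(171 \right)} = \left(75 + 79\right) + 1 = 154 + 1 = 155$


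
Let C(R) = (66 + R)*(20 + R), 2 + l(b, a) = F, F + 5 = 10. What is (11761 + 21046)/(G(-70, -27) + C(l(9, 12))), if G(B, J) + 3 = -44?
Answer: 32807/1540 ≈ 21.303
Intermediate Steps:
F = 5 (F = -5 + 10 = 5)
G(B, J) = -47 (G(B, J) = -3 - 44 = -47)
l(b, a) = 3 (l(b, a) = -2 + 5 = 3)
C(R) = (20 + R)*(66 + R)
(11761 + 21046)/(G(-70, -27) + C(l(9, 12))) = (11761 + 21046)/(-47 + (1320 + 3² + 86*3)) = 32807/(-47 + (1320 + 9 + 258)) = 32807/(-47 + 1587) = 32807/1540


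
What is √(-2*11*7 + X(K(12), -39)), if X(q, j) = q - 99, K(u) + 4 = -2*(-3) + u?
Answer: I*√239 ≈ 15.46*I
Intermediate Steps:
K(u) = 2 + u (K(u) = -4 + (-2*(-3) + u) = -4 + (6 + u) = 2 + u)
X(q, j) = -99 + q
√(-2*11*7 + X(K(12), -39)) = √(-2*11*7 + (-99 + (2 + 12))) = √(-22*7 + (-99 + 14)) = √(-154 - 85) = √(-239) = I*√239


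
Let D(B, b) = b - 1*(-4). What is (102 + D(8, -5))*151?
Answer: 15251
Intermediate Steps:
D(B, b) = 4 + b (D(B, b) = b + 4 = 4 + b)
(102 + D(8, -5))*151 = (102 + (4 - 5))*151 = (102 - 1)*151 = 101*151 = 15251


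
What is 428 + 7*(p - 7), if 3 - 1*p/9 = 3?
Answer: 379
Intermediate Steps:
p = 0 (p = 27 - 9*3 = 27 - 27 = 0)
428 + 7*(p - 7) = 428 + 7*(0 - 7) = 428 + 7*(-7) = 428 - 49 = 379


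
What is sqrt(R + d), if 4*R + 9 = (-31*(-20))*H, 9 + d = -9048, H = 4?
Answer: I*sqrt(33757)/2 ≈ 91.865*I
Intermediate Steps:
d = -9057 (d = -9 - 9048 = -9057)
R = 2471/4 (R = -9/4 + (-31*(-20)*4)/4 = -9/4 + (620*4)/4 = -9/4 + (1/4)*2480 = -9/4 + 620 = 2471/4 ≈ 617.75)
sqrt(R + d) = sqrt(2471/4 - 9057) = sqrt(-33757/4) = I*sqrt(33757)/2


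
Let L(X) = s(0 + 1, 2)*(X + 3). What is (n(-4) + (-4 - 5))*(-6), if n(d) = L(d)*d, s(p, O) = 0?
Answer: 54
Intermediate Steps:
L(X) = 0 (L(X) = 0*(X + 3) = 0*(3 + X) = 0)
n(d) = 0 (n(d) = 0*d = 0)
(n(-4) + (-4 - 5))*(-6) = (0 + (-4 - 5))*(-6) = (0 - 9)*(-6) = -9*(-6) = 54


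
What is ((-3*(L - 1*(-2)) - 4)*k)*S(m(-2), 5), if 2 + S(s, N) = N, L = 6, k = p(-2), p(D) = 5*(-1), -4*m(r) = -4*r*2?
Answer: 420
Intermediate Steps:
m(r) = 2*r (m(r) = -(-4*r)*2/4 = -(-2)*r = 2*r)
p(D) = -5
k = -5
S(s, N) = -2 + N
((-3*(L - 1*(-2)) - 4)*k)*S(m(-2), 5) = ((-3*(6 - 1*(-2)) - 4)*(-5))*(-2 + 5) = ((-3*(6 + 2) - 4)*(-5))*3 = ((-3*8 - 4)*(-5))*3 = ((-24 - 4)*(-5))*3 = -28*(-5)*3 = 140*3 = 420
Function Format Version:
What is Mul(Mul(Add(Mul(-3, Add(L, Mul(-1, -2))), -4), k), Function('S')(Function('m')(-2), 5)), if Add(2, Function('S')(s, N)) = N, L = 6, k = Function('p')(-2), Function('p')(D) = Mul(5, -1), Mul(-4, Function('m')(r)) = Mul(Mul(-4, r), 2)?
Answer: 420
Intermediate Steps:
Function('m')(r) = Mul(2, r) (Function('m')(r) = Mul(Rational(-1, 4), Mul(Mul(-4, r), 2)) = Mul(Rational(-1, 4), Mul(-8, r)) = Mul(2, r))
Function('p')(D) = -5
k = -5
Function('S')(s, N) = Add(-2, N)
Mul(Mul(Add(Mul(-3, Add(L, Mul(-1, -2))), -4), k), Function('S')(Function('m')(-2), 5)) = Mul(Mul(Add(Mul(-3, Add(6, Mul(-1, -2))), -4), -5), Add(-2, 5)) = Mul(Mul(Add(Mul(-3, Add(6, 2)), -4), -5), 3) = Mul(Mul(Add(Mul(-3, 8), -4), -5), 3) = Mul(Mul(Add(-24, -4), -5), 3) = Mul(Mul(-28, -5), 3) = Mul(140, 3) = 420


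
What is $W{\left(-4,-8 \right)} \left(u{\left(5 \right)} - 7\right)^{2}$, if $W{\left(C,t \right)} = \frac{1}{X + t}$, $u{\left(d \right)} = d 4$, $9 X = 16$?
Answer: $- \frac{1521}{56} \approx -27.161$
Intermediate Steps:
$X = \frac{16}{9}$ ($X = \frac{1}{9} \cdot 16 = \frac{16}{9} \approx 1.7778$)
$u{\left(d \right)} = 4 d$
$W{\left(C,t \right)} = \frac{1}{\frac{16}{9} + t}$
$W{\left(-4,-8 \right)} \left(u{\left(5 \right)} - 7\right)^{2} = \frac{9}{16 + 9 \left(-8\right)} \left(4 \cdot 5 - 7\right)^{2} = \frac{9}{16 - 72} \left(20 - 7\right)^{2} = \frac{9}{-56} \cdot 13^{2} = 9 \left(- \frac{1}{56}\right) 169 = \left(- \frac{9}{56}\right) 169 = - \frac{1521}{56}$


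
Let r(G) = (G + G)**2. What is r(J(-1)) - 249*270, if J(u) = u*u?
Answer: -67226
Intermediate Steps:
J(u) = u**2
r(G) = 4*G**2 (r(G) = (2*G)**2 = 4*G**2)
r(J(-1)) - 249*270 = 4*((-1)**2)**2 - 249*270 = 4*1**2 - 67230 = 4*1 - 67230 = 4 - 67230 = -67226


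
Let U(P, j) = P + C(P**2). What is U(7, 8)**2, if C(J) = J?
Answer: 3136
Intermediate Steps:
U(P, j) = P + P**2
U(7, 8)**2 = (7*(1 + 7))**2 = (7*8)**2 = 56**2 = 3136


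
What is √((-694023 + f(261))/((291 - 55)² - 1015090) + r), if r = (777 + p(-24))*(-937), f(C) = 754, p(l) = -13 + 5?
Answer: I*√663222866468322522/959394 ≈ 848.85*I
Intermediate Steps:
p(l) = -8
r = -720553 (r = (777 - 8)*(-937) = 769*(-937) = -720553)
√((-694023 + f(261))/((291 - 55)² - 1015090) + r) = √((-694023 + 754)/((291 - 55)² - 1015090) - 720553) = √(-693269/(236² - 1015090) - 720553) = √(-693269/(55696 - 1015090) - 720553) = √(-693269/(-959394) - 720553) = √(-693269*(-1/959394) - 720553) = √(693269/959394 - 720553) = √(-691293531613/959394) = I*√663222866468322522/959394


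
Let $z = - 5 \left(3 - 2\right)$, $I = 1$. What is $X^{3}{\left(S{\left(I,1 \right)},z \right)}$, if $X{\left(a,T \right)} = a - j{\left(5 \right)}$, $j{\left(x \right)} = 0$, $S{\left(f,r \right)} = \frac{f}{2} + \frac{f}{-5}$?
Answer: $\frac{27}{1000} \approx 0.027$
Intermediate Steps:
$S{\left(f,r \right)} = \frac{3 f}{10}$ ($S{\left(f,r \right)} = f \frac{1}{2} + f \left(- \frac{1}{5}\right) = \frac{f}{2} - \frac{f}{5} = \frac{3 f}{10}$)
$z = -5$ ($z = \left(-5\right) 1 = -5$)
$X{\left(a,T \right)} = a$ ($X{\left(a,T \right)} = a - 0 = a + 0 = a$)
$X^{3}{\left(S{\left(I,1 \right)},z \right)} = \left(\frac{3}{10} \cdot 1\right)^{3} = \left(\frac{3}{10}\right)^{3} = \frac{27}{1000}$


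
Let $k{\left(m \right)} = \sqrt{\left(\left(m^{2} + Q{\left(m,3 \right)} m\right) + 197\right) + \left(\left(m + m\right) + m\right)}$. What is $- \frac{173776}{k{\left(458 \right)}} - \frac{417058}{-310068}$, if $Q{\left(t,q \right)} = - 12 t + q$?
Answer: $\frac{208529}{155034} + \frac{173776 i \sqrt{256051}}{768153} \approx 1.3451 + 114.47 i$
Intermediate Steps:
$Q{\left(t,q \right)} = q - 12 t$
$k{\left(m \right)} = \sqrt{197 + m^{2} + 3 m + m \left(3 - 12 m\right)}$ ($k{\left(m \right)} = \sqrt{\left(\left(m^{2} + \left(3 - 12 m\right) m\right) + 197\right) + \left(\left(m + m\right) + m\right)} = \sqrt{\left(\left(m^{2} + m \left(3 - 12 m\right)\right) + 197\right) + \left(2 m + m\right)} = \sqrt{\left(197 + m^{2} + m \left(3 - 12 m\right)\right) + 3 m} = \sqrt{197 + m^{2} + 3 m + m \left(3 - 12 m\right)}$)
$- \frac{173776}{k{\left(458 \right)}} - \frac{417058}{-310068} = - \frac{173776}{\sqrt{197 - 11 \cdot 458^{2} + 6 \cdot 458}} - \frac{417058}{-310068} = - \frac{173776}{\sqrt{197 - 2307404 + 2748}} - - \frac{208529}{155034} = - \frac{173776}{\sqrt{197 - 2307404 + 2748}} + \frac{208529}{155034} = - \frac{173776}{\sqrt{-2304459}} + \frac{208529}{155034} = - \frac{173776}{3 i \sqrt{256051}} + \frac{208529}{155034} = - 173776 \left(- \frac{i \sqrt{256051}}{768153}\right) + \frac{208529}{155034} = \frac{173776 i \sqrt{256051}}{768153} + \frac{208529}{155034} = \frac{208529}{155034} + \frac{173776 i \sqrt{256051}}{768153}$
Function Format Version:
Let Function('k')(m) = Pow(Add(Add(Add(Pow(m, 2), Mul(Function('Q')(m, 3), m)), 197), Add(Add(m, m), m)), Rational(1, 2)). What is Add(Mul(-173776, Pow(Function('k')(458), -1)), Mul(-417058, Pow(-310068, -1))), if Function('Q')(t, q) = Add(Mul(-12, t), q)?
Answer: Add(Rational(208529, 155034), Mul(Rational(173776, 768153), I, Pow(256051, Rational(1, 2)))) ≈ Add(1.3451, Mul(114.47, I))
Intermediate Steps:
Function('Q')(t, q) = Add(q, Mul(-12, t))
Function('k')(m) = Pow(Add(197, Pow(m, 2), Mul(3, m), Mul(m, Add(3, Mul(-12, m)))), Rational(1, 2)) (Function('k')(m) = Pow(Add(Add(Add(Pow(m, 2), Mul(Add(3, Mul(-12, m)), m)), 197), Add(Add(m, m), m)), Rational(1, 2)) = Pow(Add(Add(Add(Pow(m, 2), Mul(m, Add(3, Mul(-12, m)))), 197), Add(Mul(2, m), m)), Rational(1, 2)) = Pow(Add(Add(197, Pow(m, 2), Mul(m, Add(3, Mul(-12, m)))), Mul(3, m)), Rational(1, 2)) = Pow(Add(197, Pow(m, 2), Mul(3, m), Mul(m, Add(3, Mul(-12, m)))), Rational(1, 2)))
Add(Mul(-173776, Pow(Function('k')(458), -1)), Mul(-417058, Pow(-310068, -1))) = Add(Mul(-173776, Pow(Pow(Add(197, Mul(-11, Pow(458, 2)), Mul(6, 458)), Rational(1, 2)), -1)), Mul(-417058, Pow(-310068, -1))) = Add(Mul(-173776, Pow(Pow(Add(197, Mul(-11, 209764), 2748), Rational(1, 2)), -1)), Mul(-417058, Rational(-1, 310068))) = Add(Mul(-173776, Pow(Pow(Add(197, -2307404, 2748), Rational(1, 2)), -1)), Rational(208529, 155034)) = Add(Mul(-173776, Pow(Pow(-2304459, Rational(1, 2)), -1)), Rational(208529, 155034)) = Add(Mul(-173776, Pow(Mul(3, I, Pow(256051, Rational(1, 2))), -1)), Rational(208529, 155034)) = Add(Mul(-173776, Mul(Rational(-1, 768153), I, Pow(256051, Rational(1, 2)))), Rational(208529, 155034)) = Add(Mul(Rational(173776, 768153), I, Pow(256051, Rational(1, 2))), Rational(208529, 155034)) = Add(Rational(208529, 155034), Mul(Rational(173776, 768153), I, Pow(256051, Rational(1, 2))))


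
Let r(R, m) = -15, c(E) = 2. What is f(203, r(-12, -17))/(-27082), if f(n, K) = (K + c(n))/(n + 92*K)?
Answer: -13/31875514 ≈ -4.0784e-7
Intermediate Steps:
f(n, K) = (2 + K)/(n + 92*K) (f(n, K) = (K + 2)/(n + 92*K) = (2 + K)/(n + 92*K))
f(203, r(-12, -17))/(-27082) = ((2 - 15)/(203 + 92*(-15)))/(-27082) = (-13/(203 - 1380))*(-1/27082) = (-13/(-1177))*(-1/27082) = -1/1177*(-13)*(-1/27082) = (13/1177)*(-1/27082) = -13/31875514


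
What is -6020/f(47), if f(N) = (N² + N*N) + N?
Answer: -1204/893 ≈ -1.3483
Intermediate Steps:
f(N) = N + 2*N² (f(N) = (N² + N²) + N = 2*N² + N = N + 2*N²)
-6020/f(47) = -6020*1/(47*(1 + 2*47)) = -6020*1/(47*(1 + 94)) = -6020/(47*95) = -6020/4465 = -6020*1/4465 = -1204/893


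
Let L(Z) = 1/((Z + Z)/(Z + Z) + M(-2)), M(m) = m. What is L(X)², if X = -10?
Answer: 1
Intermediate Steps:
L(Z) = -1 (L(Z) = 1/((Z + Z)/(Z + Z) - 2) = 1/((2*Z)/((2*Z)) - 2) = 1/((2*Z)*(1/(2*Z)) - 2) = 1/(1 - 2) = 1/(-1) = -1)
L(X)² = (-1)² = 1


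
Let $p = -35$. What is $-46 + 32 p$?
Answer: $-1166$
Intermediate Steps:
$-46 + 32 p = -46 + 32 \left(-35\right) = -46 - 1120 = -1166$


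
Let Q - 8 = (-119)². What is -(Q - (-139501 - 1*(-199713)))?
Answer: 46043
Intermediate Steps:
Q = 14169 (Q = 8 + (-119)² = 8 + 14161 = 14169)
-(Q - (-139501 - 1*(-199713))) = -(14169 - (-139501 - 1*(-199713))) = -(14169 - (-139501 + 199713)) = -(14169 - 1*60212) = -(14169 - 60212) = -1*(-46043) = 46043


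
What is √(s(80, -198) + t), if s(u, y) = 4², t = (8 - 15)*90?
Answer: I*√614 ≈ 24.779*I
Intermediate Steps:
t = -630 (t = -7*90 = -630)
s(u, y) = 16
√(s(80, -198) + t) = √(16 - 630) = √(-614) = I*√614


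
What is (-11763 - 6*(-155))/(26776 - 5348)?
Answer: -10833/21428 ≈ -0.50555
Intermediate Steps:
(-11763 - 6*(-155))/(26776 - 5348) = (-11763 + 930)/21428 = -10833*1/21428 = -10833/21428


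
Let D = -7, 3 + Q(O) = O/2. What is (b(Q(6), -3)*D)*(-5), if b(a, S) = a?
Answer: 0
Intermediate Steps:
Q(O) = -3 + O/2
(b(Q(6), -3)*D)*(-5) = ((-3 + (1/2)*6)*(-7))*(-5) = ((-3 + 3)*(-7))*(-5) = (0*(-7))*(-5) = 0*(-5) = 0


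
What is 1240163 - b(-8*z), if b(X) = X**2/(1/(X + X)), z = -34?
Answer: -39007133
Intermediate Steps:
b(X) = 2*X**3 (b(X) = X**2/(1/(2*X)) = X**2/((1/(2*X))) = X**2*(2*X) = 2*X**3)
1240163 - b(-8*z) = 1240163 - 2*(-8*(-34))**3 = 1240163 - 2*272**3 = 1240163 - 2*20123648 = 1240163 - 1*40247296 = 1240163 - 40247296 = -39007133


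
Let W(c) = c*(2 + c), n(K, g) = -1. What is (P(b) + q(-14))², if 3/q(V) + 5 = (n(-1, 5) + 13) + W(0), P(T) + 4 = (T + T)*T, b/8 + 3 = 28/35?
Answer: 11618899681/30625 ≈ 3.7939e+5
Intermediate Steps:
b = -88/5 (b = -24 + 8*(28/35) = -24 + 8*(28*(1/35)) = -24 + 8*(⅘) = -24 + 32/5 = -88/5 ≈ -17.600)
P(T) = -4 + 2*T² (P(T) = -4 + (T + T)*T = -4 + (2*T)*T = -4 + 2*T²)
q(V) = 3/7 (q(V) = 3/(-5 + ((-1 + 13) + 0*(2 + 0))) = 3/(-5 + (12 + 0*2)) = 3/(-5 + (12 + 0)) = 3/(-5 + 12) = 3/7)
(P(b) + q(-14))² = ((-4 + 2*(-88/5)²) + 3/7)² = ((-4 + 2*(7744/25)) + 3/7)² = ((-4 + 15488/25) + 3/7)² = (15388/25 + 3/7)² = (107791/175)² = 11618899681/30625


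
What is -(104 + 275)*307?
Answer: -116353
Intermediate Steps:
-(104 + 275)*307 = -379*307 = -1*116353 = -116353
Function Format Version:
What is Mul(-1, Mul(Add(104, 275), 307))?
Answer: -116353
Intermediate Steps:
Mul(-1, Mul(Add(104, 275), 307)) = Mul(-1, Mul(379, 307)) = Mul(-1, 116353) = -116353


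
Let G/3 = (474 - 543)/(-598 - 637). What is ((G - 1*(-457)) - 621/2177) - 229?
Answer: 612683364/2688595 ≈ 227.88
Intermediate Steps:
G = 207/1235 (G = 3*((474 - 543)/(-598 - 637)) = 3*(-69/(-1235)) = 3*(-69*(-1/1235)) = 3*(69/1235) = 207/1235 ≈ 0.16761)
((G - 1*(-457)) - 621/2177) - 229 = ((207/1235 - 1*(-457)) - 621/2177) - 229 = ((207/1235 + 457) - 621*1/2177) - 229 = (564602/1235 - 621/2177) - 229 = 1228371619/2688595 - 229 = 612683364/2688595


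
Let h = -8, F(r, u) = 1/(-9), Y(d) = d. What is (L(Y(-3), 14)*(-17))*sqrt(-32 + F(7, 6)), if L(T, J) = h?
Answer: 2312*I/3 ≈ 770.67*I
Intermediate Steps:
F(r, u) = -1/9
L(T, J) = -8
(L(Y(-3), 14)*(-17))*sqrt(-32 + F(7, 6)) = (-8*(-17))*sqrt(-32 - 1/9) = 136*sqrt(-289/9) = 136*(17*I/3) = 2312*I/3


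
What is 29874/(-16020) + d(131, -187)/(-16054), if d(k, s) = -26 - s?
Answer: -873508/465915 ≈ -1.8748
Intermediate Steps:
29874/(-16020) + d(131, -187)/(-16054) = 29874/(-16020) + (-26 - 1*(-187))/(-16054) = 29874*(-1/16020) + (-26 + 187)*(-1/16054) = -4979/2670 + 161*(-1/16054) = -4979/2670 - 7/698 = -873508/465915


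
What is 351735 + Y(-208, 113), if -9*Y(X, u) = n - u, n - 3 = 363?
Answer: 3165362/9 ≈ 3.5171e+5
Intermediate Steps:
n = 366 (n = 3 + 363 = 366)
Y(X, u) = -122/3 + u/9 (Y(X, u) = -(366 - u)/9 = -122/3 + u/9)
351735 + Y(-208, 113) = 351735 + (-122/3 + (⅑)*113) = 351735 + (-122/3 + 113/9) = 351735 - 253/9 = 3165362/9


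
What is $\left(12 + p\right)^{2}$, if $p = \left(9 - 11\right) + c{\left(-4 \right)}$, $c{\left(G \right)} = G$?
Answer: $36$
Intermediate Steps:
$p = -6$ ($p = \left(9 - 11\right) - 4 = -2 - 4 = -6$)
$\left(12 + p\right)^{2} = \left(12 - 6\right)^{2} = 6^{2} = 36$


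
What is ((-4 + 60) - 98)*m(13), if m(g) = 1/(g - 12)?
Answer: -42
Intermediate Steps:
m(g) = 1/(-12 + g)
((-4 + 60) - 98)*m(13) = ((-4 + 60) - 98)/(-12 + 13) = (56 - 98)/1 = -42*1 = -42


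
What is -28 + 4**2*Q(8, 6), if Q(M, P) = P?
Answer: 68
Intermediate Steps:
-28 + 4**2*Q(8, 6) = -28 + 4**2*6 = -28 + 16*6 = -28 + 96 = 68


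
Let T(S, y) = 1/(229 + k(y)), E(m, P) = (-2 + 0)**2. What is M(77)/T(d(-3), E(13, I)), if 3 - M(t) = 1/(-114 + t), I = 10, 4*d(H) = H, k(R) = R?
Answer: 26096/37 ≈ 705.30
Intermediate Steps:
d(H) = H/4
E(m, P) = 4 (E(m, P) = (-2)**2 = 4)
T(S, y) = 1/(229 + y)
M(t) = 3 - 1/(-114 + t)
M(77)/T(d(-3), E(13, I)) = ((-343 + 3*77)/(-114 + 77))/(1/(229 + 4)) = ((-343 + 231)/(-37))/(1/233) = (-1/37*(-112))/(1/233) = (112/37)*233 = 26096/37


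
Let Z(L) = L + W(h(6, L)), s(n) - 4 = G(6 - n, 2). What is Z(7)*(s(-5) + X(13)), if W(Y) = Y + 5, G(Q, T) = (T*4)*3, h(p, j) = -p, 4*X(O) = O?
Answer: 375/2 ≈ 187.50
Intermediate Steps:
X(O) = O/4
G(Q, T) = 12*T (G(Q, T) = (4*T)*3 = 12*T)
s(n) = 28 (s(n) = 4 + 12*2 = 4 + 24 = 28)
W(Y) = 5 + Y
Z(L) = -1 + L (Z(L) = L + (5 - 1*6) = L + (5 - 6) = L - 1 = -1 + L)
Z(7)*(s(-5) + X(13)) = (-1 + 7)*(28 + (1/4)*13) = 6*(28 + 13/4) = 6*(125/4) = 375/2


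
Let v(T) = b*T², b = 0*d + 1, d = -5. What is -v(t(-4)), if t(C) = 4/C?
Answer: -1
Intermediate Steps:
b = 1 (b = 0*(-5) + 1 = 0 + 1 = 1)
v(T) = T² (v(T) = 1*T² = T²)
-v(t(-4)) = -(4/(-4))² = -(4*(-¼))² = -1*(-1)² = -1*1 = -1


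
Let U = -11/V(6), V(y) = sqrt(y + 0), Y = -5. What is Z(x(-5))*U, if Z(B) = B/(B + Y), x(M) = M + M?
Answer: -11*sqrt(6)/9 ≈ -2.9938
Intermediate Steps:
V(y) = sqrt(y)
x(M) = 2*M
U = -11*sqrt(6)/6 ≈ -4.4907
Z(B) = B/(-5 + B) (Z(B) = B/(B - 5) = B/(-5 + B))
Z(x(-5))*U = ((2*(-5))/(-5 + 2*(-5)))*(-11*sqrt(6)/6) = (-10/(-5 - 10))*(-11*sqrt(6)/6) = (-10/(-15))*(-11*sqrt(6)/6) = (-10*(-1/15))*(-11*sqrt(6)/6) = 2*(-11*sqrt(6)/6)/3 = -11*sqrt(6)/9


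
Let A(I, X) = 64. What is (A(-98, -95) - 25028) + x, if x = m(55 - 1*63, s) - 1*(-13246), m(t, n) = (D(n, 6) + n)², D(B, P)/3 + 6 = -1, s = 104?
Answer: -4829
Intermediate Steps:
D(B, P) = -21 (D(B, P) = -18 + 3*(-1) = -18 - 3 = -21)
m(t, n) = (-21 + n)²
x = 20135 (x = (-21 + 104)² - 1*(-13246) = 83² + 13246 = 6889 + 13246 = 20135)
(A(-98, -95) - 25028) + x = (64 - 25028) + 20135 = -24964 + 20135 = -4829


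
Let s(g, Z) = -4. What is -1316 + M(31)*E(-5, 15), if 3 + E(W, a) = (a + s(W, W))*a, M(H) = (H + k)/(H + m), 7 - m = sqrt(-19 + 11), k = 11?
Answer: -137690/121 + 1134*I*sqrt(2)/121 ≈ -1137.9 + 13.254*I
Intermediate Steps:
m = 7 - 2*I*sqrt(2) (m = 7 - sqrt(-19 + 11) = 7 - sqrt(-8) = 7 - 2*I*sqrt(2) ≈ 7.0 - 2.8284*I)
M(H) = (11 + H)/(7 + H - 2*I*sqrt(2)) (M(H) = (H + 11)/(H + (7 - 2*I*sqrt(2))) = (11 + H)/(7 + H - 2*I*sqrt(2)))
E(W, a) = -3 + a*(-4 + a) (E(W, a) = -3 + (a - 4)*a = -3 + (-4 + a)*a = -3 + a*(-4 + a))
-1316 + M(31)*E(-5, 15) = -1316 + ((11 + 31)/(7 + 31 - 2*I*sqrt(2)))*(-3 + 15**2 - 4*15) = -1316 + (42/(38 - 2*I*sqrt(2)))*(-3 + 225 - 60) = -1316 + (42/(38 - 2*I*sqrt(2)))*162 = -1316 + 6804/(38 - 2*I*sqrt(2))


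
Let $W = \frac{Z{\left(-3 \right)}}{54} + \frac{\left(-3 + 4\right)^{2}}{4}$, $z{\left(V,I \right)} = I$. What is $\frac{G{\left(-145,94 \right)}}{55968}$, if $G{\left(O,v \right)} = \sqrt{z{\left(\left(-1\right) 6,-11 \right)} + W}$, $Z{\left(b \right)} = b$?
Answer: $\frac{i \sqrt{389}}{335808} \approx 5.8733 \cdot 10^{-5} i$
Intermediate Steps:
$W = \frac{7}{36}$ ($W = - \frac{3}{54} + \frac{\left(-3 + 4\right)^{2}}{4} = \left(-3\right) \frac{1}{54} + 1^{2} \cdot \frac{1}{4} = - \frac{1}{18} + 1 \cdot \frac{1}{4} = - \frac{1}{18} + \frac{1}{4} = \frac{7}{36} \approx 0.19444$)
$G{\left(O,v \right)} = \frac{i \sqrt{389}}{6}$ ($G{\left(O,v \right)} = \sqrt{-11 + \frac{7}{36}} = \sqrt{- \frac{389}{36}} = \frac{i \sqrt{389}}{6}$)
$\frac{G{\left(-145,94 \right)}}{55968} = \frac{\frac{1}{6} i \sqrt{389}}{55968} = \frac{i \sqrt{389}}{6} \cdot \frac{1}{55968} = \frac{i \sqrt{389}}{335808}$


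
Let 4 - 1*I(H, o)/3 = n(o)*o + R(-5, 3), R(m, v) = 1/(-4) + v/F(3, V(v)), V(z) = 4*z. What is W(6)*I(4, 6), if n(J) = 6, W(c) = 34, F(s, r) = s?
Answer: -6681/2 ≈ -3340.5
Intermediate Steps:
R(m, v) = -1/4 + v/3 (R(m, v) = 1/(-4) + v/3 = 1*(-1/4) + v*(1/3) = -1/4 + v/3)
I(H, o) = 39/4 - 18*o (I(H, o) = 12 - 3*(6*o + (-1/4 + (1/3)*3)) = 12 - 3*(6*o + (-1/4 + 1)) = 12 - 3*(6*o + 3/4) = 12 - 3*(3/4 + 6*o) = 12 + (-9/4 - 18*o) = 39/4 - 18*o)
W(6)*I(4, 6) = 34*(39/4 - 18*6) = 34*(39/4 - 108) = 34*(-393/4) = -6681/2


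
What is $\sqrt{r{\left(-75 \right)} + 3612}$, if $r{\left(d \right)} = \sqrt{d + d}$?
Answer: $\sqrt{3612 + 5 i \sqrt{6}} \approx 60.1 + 0.1019 i$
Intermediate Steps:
$r{\left(d \right)} = \sqrt{2} \sqrt{d}$ ($r{\left(d \right)} = \sqrt{2 d} = \sqrt{2} \sqrt{d}$)
$\sqrt{r{\left(-75 \right)} + 3612} = \sqrt{\sqrt{2} \sqrt{-75} + 3612} = \sqrt{\sqrt{2} \cdot 5 i \sqrt{3} + 3612} = \sqrt{5 i \sqrt{6} + 3612} = \sqrt{3612 + 5 i \sqrt{6}}$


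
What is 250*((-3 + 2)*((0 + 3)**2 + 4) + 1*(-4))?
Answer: -4250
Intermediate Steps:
250*((-3 + 2)*((0 + 3)**2 + 4) + 1*(-4)) = 250*(-(3**2 + 4) - 4) = 250*(-(9 + 4) - 4) = 250*(-1*13 - 4) = 250*(-13 - 4) = 250*(-17) = -4250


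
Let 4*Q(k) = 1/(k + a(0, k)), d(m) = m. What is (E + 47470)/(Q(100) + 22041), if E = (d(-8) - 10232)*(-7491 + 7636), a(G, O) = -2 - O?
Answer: -11498640/176327 ≈ -65.212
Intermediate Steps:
Q(k) = -1/8 (Q(k) = 1/(4*(k + (-2 - k))) = (1/4)/(-2) = (1/4)*(-1/2) = -1/8)
E = -1484800 (E = (-8 - 10232)*(-7491 + 7636) = -10240*145 = -1484800)
(E + 47470)/(Q(100) + 22041) = (-1484800 + 47470)/(-1/8 + 22041) = -1437330/176327/8 = -1437330*8/176327 = -11498640/176327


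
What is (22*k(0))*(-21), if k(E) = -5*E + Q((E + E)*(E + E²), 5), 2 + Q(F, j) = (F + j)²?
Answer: -10626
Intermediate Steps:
Q(F, j) = -2 + (F + j)²
k(E) = -2 + (5 + 2*E*(E + E²))² - 5*E (k(E) = -5*E + (-2 + ((E + E)*(E + E²) + 5)²) = -5*E + (-2 + ((2*E)*(E + E²) + 5)²) = -5*E + (-2 + (2*E*(E + E²) + 5)²) = -5*E + (-2 + (5 + 2*E*(E + E²))²) = -2 + (5 + 2*E*(E + E²))² - 5*E)
(22*k(0))*(-21) = (22*(-2 + (5 + 2*0²*(1 + 0))² - 5*0))*(-21) = (22*(-2 + (5 + 2*0*1)² + 0))*(-21) = (22*(-2 + (5 + 0)² + 0))*(-21) = (22*(-2 + 5² + 0))*(-21) = (22*(-2 + 25 + 0))*(-21) = (22*23)*(-21) = 506*(-21) = -10626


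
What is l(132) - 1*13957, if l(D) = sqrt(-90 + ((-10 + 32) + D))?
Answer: -13949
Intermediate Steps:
l(D) = sqrt(-68 + D) (l(D) = sqrt(-90 + (22 + D)) = sqrt(-68 + D))
l(132) - 1*13957 = sqrt(-68 + 132) - 1*13957 = sqrt(64) - 13957 = 8 - 13957 = -13949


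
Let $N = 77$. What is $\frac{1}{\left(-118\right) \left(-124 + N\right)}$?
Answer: $\frac{1}{5546} \approx 0.00018031$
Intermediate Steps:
$\frac{1}{\left(-118\right) \left(-124 + N\right)} = \frac{1}{\left(-118\right) \left(-124 + 77\right)} = \frac{1}{\left(-118\right) \left(-47\right)} = \frac{1}{5546}$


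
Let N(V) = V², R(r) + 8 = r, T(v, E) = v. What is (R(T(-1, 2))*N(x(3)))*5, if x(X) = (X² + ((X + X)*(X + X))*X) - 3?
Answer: -584820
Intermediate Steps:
R(r) = -8 + r
x(X) = -3 + X² + 4*X³ (x(X) = (X² + ((2*X)*(2*X))*X) - 3 = (X² + (4*X²)*X) - 3 = (X² + 4*X³) - 3 = -3 + X² + 4*X³)
(R(T(-1, 2))*N(x(3)))*5 = ((-8 - 1)*(-3 + 3² + 4*3³)²)*5 = -9*(-3 + 9 + 4*27)²*5 = -9*(-3 + 9 + 108)²*5 = -9*114²*5 = -9*12996*5 = -116964*5 = -584820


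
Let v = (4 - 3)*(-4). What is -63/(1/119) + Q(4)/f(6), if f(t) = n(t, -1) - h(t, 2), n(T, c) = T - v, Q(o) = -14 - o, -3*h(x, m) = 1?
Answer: -232461/31 ≈ -7498.7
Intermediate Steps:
h(x, m) = -⅓ (h(x, m) = -⅓*1 = -⅓)
v = -4 (v = 1*(-4) = -4)
n(T, c) = 4 + T (n(T, c) = T - 1*(-4) = T + 4 = 4 + T)
f(t) = 13/3 + t (f(t) = (4 + t) - 1*(-⅓) = (4 + t) + ⅓ = 13/3 + t)
-63/(1/119) + Q(4)/f(6) = -63/(1/119) + (-14 - 1*4)/(13/3 + 6) = -63/1/119 + (-14 - 4)/(31/3) = -63*119 - 18*3/31 = -7497 - 54/31 = -232461/31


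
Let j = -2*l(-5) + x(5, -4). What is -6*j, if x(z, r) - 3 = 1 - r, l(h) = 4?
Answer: 0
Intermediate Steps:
x(z, r) = 4 - r (x(z, r) = 3 + (1 - r) = 4 - r)
j = 0 (j = -2*4 + (4 - 1*(-4)) = -8 + (4 + 4) = -8 + 8 = 0)
-6*j = -6*0 = 0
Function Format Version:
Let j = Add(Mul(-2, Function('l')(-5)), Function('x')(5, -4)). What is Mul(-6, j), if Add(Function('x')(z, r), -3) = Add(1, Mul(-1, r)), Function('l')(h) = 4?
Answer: 0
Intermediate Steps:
Function('x')(z, r) = Add(4, Mul(-1, r)) (Function('x')(z, r) = Add(3, Add(1, Mul(-1, r))) = Add(4, Mul(-1, r)))
j = 0 (j = Add(Mul(-2, 4), Add(4, Mul(-1, -4))) = Add(-8, Add(4, 4)) = Add(-8, 8) = 0)
Mul(-6, j) = Mul(-6, 0) = 0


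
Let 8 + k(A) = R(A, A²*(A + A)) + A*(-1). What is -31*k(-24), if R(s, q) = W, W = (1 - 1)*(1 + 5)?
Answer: -496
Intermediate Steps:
W = 0 (W = 0*6 = 0)
R(s, q) = 0
k(A) = -8 - A (k(A) = -8 + (0 + A*(-1)) = -8 + (0 - A) = -8 - A)
-31*k(-24) = -31*(-8 - 1*(-24)) = -31*(-8 + 24) = -31*16 = -496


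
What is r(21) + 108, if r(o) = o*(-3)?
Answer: 45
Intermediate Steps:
r(o) = -3*o
r(21) + 108 = -3*21 + 108 = -63 + 108 = 45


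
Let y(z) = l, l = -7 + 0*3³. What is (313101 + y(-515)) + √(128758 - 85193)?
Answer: 313094 + √43565 ≈ 3.1330e+5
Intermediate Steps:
l = -7 (l = -7 + 0*27 = -7 + 0 = -7)
y(z) = -7
(313101 + y(-515)) + √(128758 - 85193) = (313101 - 7) + √(128758 - 85193) = 313094 + √43565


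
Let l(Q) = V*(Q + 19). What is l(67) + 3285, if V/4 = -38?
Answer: -9787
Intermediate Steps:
V = -152 (V = 4*(-38) = -152)
l(Q) = -2888 - 152*Q (l(Q) = -152*(Q + 19) = -152*(19 + Q) = -2888 - 152*Q)
l(67) + 3285 = (-2888 - 152*67) + 3285 = (-2888 - 10184) + 3285 = -13072 + 3285 = -9787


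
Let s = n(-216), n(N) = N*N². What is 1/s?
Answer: -1/10077696 ≈ -9.9229e-8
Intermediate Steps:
n(N) = N³
s = -10077696 (s = (-216)³ = -10077696)
1/s = 1/(-10077696) = -1/10077696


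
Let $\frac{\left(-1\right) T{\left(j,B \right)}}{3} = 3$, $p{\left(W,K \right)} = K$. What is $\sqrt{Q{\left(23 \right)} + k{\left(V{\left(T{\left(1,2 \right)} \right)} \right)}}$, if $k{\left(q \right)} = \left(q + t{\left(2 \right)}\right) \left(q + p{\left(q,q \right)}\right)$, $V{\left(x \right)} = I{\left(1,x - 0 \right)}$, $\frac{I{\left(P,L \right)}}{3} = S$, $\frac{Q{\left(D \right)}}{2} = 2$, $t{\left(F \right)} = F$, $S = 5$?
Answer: $\sqrt{514} \approx 22.672$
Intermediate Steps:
$T{\left(j,B \right)} = -9$ ($T{\left(j,B \right)} = \left(-3\right) 3 = -9$)
$Q{\left(D \right)} = 4$ ($Q{\left(D \right)} = 2 \cdot 2 = 4$)
$I{\left(P,L \right)} = 15$ ($I{\left(P,L \right)} = 3 \cdot 5 = 15$)
$V{\left(x \right)} = 15$
$k{\left(q \right)} = 2 q \left(2 + q\right)$ ($k{\left(q \right)} = \left(q + 2\right) \left(q + q\right) = \left(2 + q\right) 2 q = 2 q \left(2 + q\right)$)
$\sqrt{Q{\left(23 \right)} + k{\left(V{\left(T{\left(1,2 \right)} \right)} \right)}} = \sqrt{4 + 2 \cdot 15 \left(2 + 15\right)} = \sqrt{4 + 2 \cdot 15 \cdot 17} = \sqrt{4 + 510} = \sqrt{514}$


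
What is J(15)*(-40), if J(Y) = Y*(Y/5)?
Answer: -1800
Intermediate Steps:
J(Y) = Y²/5 (J(Y) = Y*(Y*(⅕)) = Y*(Y/5) = Y²/5)
J(15)*(-40) = ((⅕)*15²)*(-40) = ((⅕)*225)*(-40) = 45*(-40) = -1800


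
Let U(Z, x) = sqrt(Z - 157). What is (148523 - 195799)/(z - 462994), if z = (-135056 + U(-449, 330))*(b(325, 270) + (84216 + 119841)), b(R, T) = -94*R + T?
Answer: 554785975742828/275422559859954717905 + 4107740726*I*sqrt(606)/275422559859954717905 ≈ 2.0143e-6 + 3.6715e-10*I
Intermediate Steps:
b(R, T) = T - 94*R
U(Z, x) = sqrt(-157 + Z)
z = -23469626512 + 173777*I*sqrt(606) (z = (-135056 + sqrt(-157 - 449))*((270 - 94*325) + (84216 + 119841)) = (-135056 + sqrt(-606))*((270 - 30550) + 204057) = (-135056 + I*sqrt(606))*(-30280 + 204057) = (-135056 + I*sqrt(606))*173777 = -23469626512 + 173777*I*sqrt(606) ≈ -2.347e+10 + 4.2779e+6*I)
(148523 - 195799)/(z - 462994) = (148523 - 195799)/((-23469626512 + 173777*I*sqrt(606)) - 462994) = -47276/(-23470089506 + 173777*I*sqrt(606))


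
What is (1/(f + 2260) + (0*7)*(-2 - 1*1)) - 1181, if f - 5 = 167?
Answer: -2872191/2432 ≈ -1181.0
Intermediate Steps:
f = 172 (f = 5 + 167 = 172)
(1/(f + 2260) + (0*7)*(-2 - 1*1)) - 1181 = (1/(172 + 2260) + (0*7)*(-2 - 1*1)) - 1181 = (1/2432 + 0*(-2 - 1)) - 1181 = (1/2432 + 0*(-3)) - 1181 = (1/2432 + 0) - 1181 = 1/2432 - 1181 = -2872191/2432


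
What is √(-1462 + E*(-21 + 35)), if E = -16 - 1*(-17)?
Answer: 2*I*√362 ≈ 38.053*I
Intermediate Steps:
E = 1 (E = -16 + 17 = 1)
√(-1462 + E*(-21 + 35)) = √(-1462 + 1*(-21 + 35)) = √(-1462 + 1*14) = √(-1462 + 14) = √(-1448) = 2*I*√362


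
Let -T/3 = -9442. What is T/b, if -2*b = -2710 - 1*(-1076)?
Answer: 28326/817 ≈ 34.671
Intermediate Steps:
T = 28326 (T = -3*(-9442) = 28326)
b = 817 (b = -(-2710 - 1*(-1076))/2 = -(-2710 + 1076)/2 = -1/2*(-1634) = 817)
T/b = 28326/817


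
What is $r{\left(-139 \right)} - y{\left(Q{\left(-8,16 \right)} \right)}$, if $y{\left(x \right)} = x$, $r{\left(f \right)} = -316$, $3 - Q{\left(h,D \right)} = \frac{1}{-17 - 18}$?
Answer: $- \frac{11166}{35} \approx -319.03$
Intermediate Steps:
$Q{\left(h,D \right)} = \frac{106}{35}$ ($Q{\left(h,D \right)} = 3 - \frac{1}{-17 - 18} = 3 - \frac{1}{-35} = 3 - - \frac{1}{35} = 3 + \frac{1}{35} = \frac{106}{35}$)
$r{\left(-139 \right)} - y{\left(Q{\left(-8,16 \right)} \right)} = -316 - \frac{106}{35} = - \frac{11166}{35}$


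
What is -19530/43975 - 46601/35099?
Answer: -546952489/308695705 ≈ -1.7718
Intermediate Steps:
-19530/43975 - 46601/35099 = -19530*1/43975 - 46601*1/35099 = -3906/8795 - 46601/35099 = -546952489/308695705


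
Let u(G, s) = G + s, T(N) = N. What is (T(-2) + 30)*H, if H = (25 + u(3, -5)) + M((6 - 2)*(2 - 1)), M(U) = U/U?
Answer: 672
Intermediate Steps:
M(U) = 1
H = 24 (H = (25 + (3 - 5)) + 1 = (25 - 2) + 1 = 23 + 1 = 24)
(T(-2) + 30)*H = (-2 + 30)*24 = 28*24 = 672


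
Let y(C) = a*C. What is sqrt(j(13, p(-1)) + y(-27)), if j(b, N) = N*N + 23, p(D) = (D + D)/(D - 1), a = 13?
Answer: I*sqrt(327) ≈ 18.083*I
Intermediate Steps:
y(C) = 13*C
p(D) = 2*D/(-1 + D) (p(D) = (2*D)/(-1 + D) = 2*D/(-1 + D))
j(b, N) = 23 + N**2 (j(b, N) = N**2 + 23 = 23 + N**2)
sqrt(j(13, p(-1)) + y(-27)) = sqrt((23 + (2*(-1)/(-1 - 1))**2) + 13*(-27)) = sqrt((23 + (2*(-1)/(-2))**2) - 351) = sqrt((23 + (2*(-1)*(-1/2))**2) - 351) = sqrt((23 + 1**2) - 351) = sqrt((23 + 1) - 351) = sqrt(24 - 351) = sqrt(-327) = I*sqrt(327)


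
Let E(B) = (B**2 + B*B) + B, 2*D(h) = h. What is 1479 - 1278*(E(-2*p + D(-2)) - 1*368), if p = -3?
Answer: 401493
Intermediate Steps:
D(h) = h/2
E(B) = B + 2*B**2 (E(B) = (B**2 + B**2) + B = 2*B**2 + B = B + 2*B**2)
1479 - 1278*(E(-2*p + D(-2)) - 1*368) = 1479 - 1278*((-2*(-3) + (1/2)*(-2))*(1 + 2*(-2*(-3) + (1/2)*(-2))) - 1*368) = 1479 - 1278*((6 - 1)*(1 + 2*(6 - 1)) - 368) = 1479 - 1278*(5*(1 + 2*5) - 368) = 1479 - 1278*(5*(1 + 10) - 368) = 1479 - 1278*(5*11 - 368) = 1479 - 1278*(55 - 368) = 1479 - 1278*(-313) = 1479 + 400014 = 401493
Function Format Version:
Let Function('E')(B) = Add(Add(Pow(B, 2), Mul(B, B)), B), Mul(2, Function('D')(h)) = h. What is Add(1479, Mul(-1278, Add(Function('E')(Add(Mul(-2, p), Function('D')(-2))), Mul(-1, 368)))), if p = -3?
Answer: 401493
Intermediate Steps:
Function('D')(h) = Mul(Rational(1, 2), h)
Function('E')(B) = Add(B, Mul(2, Pow(B, 2))) (Function('E')(B) = Add(Add(Pow(B, 2), Pow(B, 2)), B) = Add(Mul(2, Pow(B, 2)), B) = Add(B, Mul(2, Pow(B, 2))))
Add(1479, Mul(-1278, Add(Function('E')(Add(Mul(-2, p), Function('D')(-2))), Mul(-1, 368)))) = Add(1479, Mul(-1278, Add(Mul(Add(Mul(-2, -3), Mul(Rational(1, 2), -2)), Add(1, Mul(2, Add(Mul(-2, -3), Mul(Rational(1, 2), -2))))), Mul(-1, 368)))) = Add(1479, Mul(-1278, Add(Mul(Add(6, -1), Add(1, Mul(2, Add(6, -1)))), -368))) = Add(1479, Mul(-1278, Add(Mul(5, Add(1, Mul(2, 5))), -368))) = Add(1479, Mul(-1278, Add(Mul(5, Add(1, 10)), -368))) = Add(1479, Mul(-1278, Add(Mul(5, 11), -368))) = Add(1479, Mul(-1278, Add(55, -368))) = Add(1479, Mul(-1278, -313)) = Add(1479, 400014) = 401493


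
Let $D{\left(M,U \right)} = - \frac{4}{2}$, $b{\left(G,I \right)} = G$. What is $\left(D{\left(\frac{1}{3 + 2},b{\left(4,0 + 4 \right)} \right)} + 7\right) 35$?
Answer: $175$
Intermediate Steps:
$D{\left(M,U \right)} = -2$ ($D{\left(M,U \right)} = \left(-4\right) \frac{1}{2} = -2$)
$\left(D{\left(\frac{1}{3 + 2},b{\left(4,0 + 4 \right)} \right)} + 7\right) 35 = \left(-2 + 7\right) 35 = 5 \cdot 35 = 175$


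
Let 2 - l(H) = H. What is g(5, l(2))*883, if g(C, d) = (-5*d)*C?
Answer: 0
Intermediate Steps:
l(H) = 2 - H
g(C, d) = -5*C*d
g(5, l(2))*883 = -5*5*(2 - 1*2)*883 = -5*5*(2 - 2)*883 = -5*5*0*883 = 0*883 = 0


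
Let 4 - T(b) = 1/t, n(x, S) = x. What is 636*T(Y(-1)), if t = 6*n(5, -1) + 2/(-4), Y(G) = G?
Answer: 148824/59 ≈ 2522.4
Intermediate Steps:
t = 59/2 (t = 6*5 + 2/(-4) = 30 + 2*(-¼) = 30 - ½ = 59/2 ≈ 29.500)
T(b) = 234/59 (T(b) = 4 - 1/59/2 = 4 - 1*2/59 = 4 - 2/59 = 234/59)
636*T(Y(-1)) = 636*(234/59) = 148824/59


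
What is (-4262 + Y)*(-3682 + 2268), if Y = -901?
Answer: 7300482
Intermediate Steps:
(-4262 + Y)*(-3682 + 2268) = (-4262 - 901)*(-3682 + 2268) = -5163*(-1414) = 7300482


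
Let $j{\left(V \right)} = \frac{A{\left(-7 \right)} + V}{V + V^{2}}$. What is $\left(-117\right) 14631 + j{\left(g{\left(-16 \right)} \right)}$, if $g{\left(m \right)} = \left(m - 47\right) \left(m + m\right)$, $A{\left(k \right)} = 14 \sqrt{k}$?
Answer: $- \frac{3452755058}{2017} + \frac{i \sqrt{7}}{290448} \approx -1.7118 \cdot 10^{6} + 9.1092 \cdot 10^{-6} i$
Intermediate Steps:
$g{\left(m \right)} = 2 m \left(-47 + m\right)$ ($g{\left(m \right)} = \left(-47 + m\right) 2 m = 2 m \left(-47 + m\right)$)
$j{\left(V \right)} = \frac{V + 14 i \sqrt{7}}{V + V^{2}}$ ($j{\left(V \right)} = \frac{14 \sqrt{-7} + V}{V + V^{2}} = \frac{14 i \sqrt{7} + V}{V + V^{2}} = \frac{V + 14 i \sqrt{7}}{V + V^{2}}$)
$\left(-117\right) 14631 + j{\left(g{\left(-16 \right)} \right)} = \left(-117\right) 14631 + \frac{2 \left(-16\right) \left(-47 - 16\right) + 14 i \sqrt{7}}{2 \left(-16\right) \left(-47 - 16\right) \left(1 + 2 \left(-16\right) \left(-47 - 16\right)\right)} = -1711827 + \frac{2 \left(-16\right) \left(-63\right) + 14 i \sqrt{7}}{2 \left(-16\right) \left(-63\right) \left(1 + 2 \left(-16\right) \left(-63\right)\right)} = -1711827 + \frac{2016 + 14 i \sqrt{7}}{2016 \left(1 + 2016\right)} = -1711827 + \frac{2016 + 14 i \sqrt{7}}{2016 \cdot 2017} = -1711827 + \frac{1}{2016} \cdot \frac{1}{2017} \left(2016 + 14 i \sqrt{7}\right) = -1711827 + \left(\frac{1}{2017} + \frac{i \sqrt{7}}{290448}\right) = - \frac{3452755058}{2017} + \frac{i \sqrt{7}}{290448}$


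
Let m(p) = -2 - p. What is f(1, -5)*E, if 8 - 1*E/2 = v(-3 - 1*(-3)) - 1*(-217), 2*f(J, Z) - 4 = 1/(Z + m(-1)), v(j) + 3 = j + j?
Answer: -2369/3 ≈ -789.67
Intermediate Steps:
v(j) = -3 + 2*j (v(j) = -3 + (j + j) = -3 + 2*j)
f(J, Z) = 2 + 1/(2*(-1 + Z)) (f(J, Z) = 2 + 1/(2*(Z + (-2 - 1*(-1)))) = 2 + 1/(2*(Z + (-2 + 1))) = 2 + 1/(2*(Z - 1)) = 2 + 1/(2*(-1 + Z)))
E = -412 (E = 16 - 2*((-3 + 2*(-3 - 1*(-3))) - 1*(-217)) = 16 - 2*((-3 + 2*(-3 + 3)) + 217) = 16 - 2*((-3 + 2*0) + 217) = 16 - 2*((-3 + 0) + 217) = 16 - 2*(-3 + 217) = 16 - 2*214 = 16 - 428 = -412)
f(1, -5)*E = ((-3 + 4*(-5))/(2*(-1 - 5)))*(-412) = ((½)*(-3 - 20)/(-6))*(-412) = ((½)*(-⅙)*(-23))*(-412) = (23/12)*(-412) = -2369/3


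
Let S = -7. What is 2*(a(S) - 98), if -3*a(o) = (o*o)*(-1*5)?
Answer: -98/3 ≈ -32.667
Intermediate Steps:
a(o) = 5*o**2/3 (a(o) = -o*o*(-1*5)/3 = -o**2*(-5)/3 = -(-5)*o**2/3 = 5*o**2/3)
2*(a(S) - 98) = 2*((5/3)*(-7)**2 - 98) = 2*((5/3)*49 - 98) = 2*(245/3 - 98) = 2*(-49/3) = -98/3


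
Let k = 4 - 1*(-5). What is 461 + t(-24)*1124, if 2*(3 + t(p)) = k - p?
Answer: 15635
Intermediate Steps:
k = 9 (k = 4 + 5 = 9)
t(p) = 3/2 - p/2 (t(p) = -3 + (9 - p)/2 = -3 + (9/2 - p/2) = 3/2 - p/2)
461 + t(-24)*1124 = 461 + (3/2 - ½*(-24))*1124 = 461 + (3/2 + 12)*1124 = 461 + (27/2)*1124 = 461 + 15174 = 15635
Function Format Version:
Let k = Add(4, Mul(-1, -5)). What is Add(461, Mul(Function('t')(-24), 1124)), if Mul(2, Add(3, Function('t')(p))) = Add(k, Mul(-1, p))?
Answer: 15635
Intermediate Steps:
k = 9 (k = Add(4, 5) = 9)
Function('t')(p) = Add(Rational(3, 2), Mul(Rational(-1, 2), p)) (Function('t')(p) = Add(-3, Mul(Rational(1, 2), Add(9, Mul(-1, p)))) = Add(-3, Add(Rational(9, 2), Mul(Rational(-1, 2), p))) = Add(Rational(3, 2), Mul(Rational(-1, 2), p)))
Add(461, Mul(Function('t')(-24), 1124)) = Add(461, Mul(Add(Rational(3, 2), Mul(Rational(-1, 2), -24)), 1124)) = Add(461, Mul(Add(Rational(3, 2), 12), 1124)) = Add(461, Mul(Rational(27, 2), 1124)) = Add(461, 15174) = 15635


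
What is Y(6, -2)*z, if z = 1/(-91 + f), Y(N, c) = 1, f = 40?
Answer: -1/51 ≈ -0.019608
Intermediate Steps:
z = -1/51 (z = 1/(-91 + 40) = 1/(-51) = -1/51 ≈ -0.019608)
Y(6, -2)*z = 1*(-1/51) = -1/51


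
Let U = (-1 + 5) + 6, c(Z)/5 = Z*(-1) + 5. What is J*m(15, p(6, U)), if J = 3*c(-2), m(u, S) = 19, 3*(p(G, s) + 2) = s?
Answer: 1995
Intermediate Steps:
c(Z) = 25 - 5*Z (c(Z) = 5*(Z*(-1) + 5) = 5*(-Z + 5) = 5*(5 - Z) = 25 - 5*Z)
U = 10 (U = 4 + 6 = 10)
p(G, s) = -2 + s/3
J = 105 (J = 3*(25 - 5*(-2)) = 3*(25 + 10) = 3*35 = 105)
J*m(15, p(6, U)) = 105*19 = 1995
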